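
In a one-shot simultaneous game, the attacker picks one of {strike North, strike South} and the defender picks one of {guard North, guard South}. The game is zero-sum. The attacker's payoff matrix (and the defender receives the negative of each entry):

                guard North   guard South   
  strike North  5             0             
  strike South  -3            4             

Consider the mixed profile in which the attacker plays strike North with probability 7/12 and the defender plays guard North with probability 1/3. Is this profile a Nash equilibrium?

Check the defender's indifference given the attacker's mix p = 7/12:
  payoff from guard North = -5/3; payoff from guard South = -5/3 — equal.
Check the attacker's indifference given the defender's mix q = 1/3:
  payoff from strike North = 5/3; payoff from strike South = 5/3 — equal.
Both players are indifferent, so neither can profitably deviate.

Yes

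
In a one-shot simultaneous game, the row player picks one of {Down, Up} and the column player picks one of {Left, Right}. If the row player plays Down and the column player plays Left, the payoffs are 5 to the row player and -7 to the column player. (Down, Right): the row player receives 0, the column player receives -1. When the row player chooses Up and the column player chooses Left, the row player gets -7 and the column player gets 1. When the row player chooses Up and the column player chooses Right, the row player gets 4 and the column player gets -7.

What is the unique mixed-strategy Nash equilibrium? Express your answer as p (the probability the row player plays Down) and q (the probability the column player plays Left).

In a mixed equilibrium the column player is indifferent between Left and Right; this condition fixes p.
  the column player's payoff to Left: p·(-7) + (1−p)·1 = -8p + 1
  the column player's payoff to Right: p·(-1) + (1−p)·(-7) = 6p - 7
  -8p + 1 = 6p - 7  ⇒  -14p = -8  ⇒  p = 4/7.
The row player's indifference between Down and Up determines the column player's mixing probability q:
  the row player's expected payoff from Down: q·5 + (1−q)·0 = 5q
  the row player's expected payoff from Up: q·(-7) + (1−q)·4 = -11q + 4
  5q = -11q + 4  ⇒  16q = 4  ⇒  q = 1/4.

p = 4/7, q = 1/4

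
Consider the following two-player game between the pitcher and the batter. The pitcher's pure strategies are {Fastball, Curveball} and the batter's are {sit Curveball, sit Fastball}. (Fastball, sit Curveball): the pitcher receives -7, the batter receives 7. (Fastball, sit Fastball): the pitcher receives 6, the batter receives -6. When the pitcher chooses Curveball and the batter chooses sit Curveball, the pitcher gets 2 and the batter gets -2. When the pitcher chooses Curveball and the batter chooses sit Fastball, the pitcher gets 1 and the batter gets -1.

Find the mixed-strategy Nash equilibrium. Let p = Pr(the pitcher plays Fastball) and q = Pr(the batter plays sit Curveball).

p = 1/14, q = 5/14

The pitcher's mix must leave the batter indifferent between sit Curveball and sit Fastball.
  the batter's payoff from sit Curveball: p·7 + (1−p)·(-2) = 9p - 2
  the batter's payoff from sit Fastball: p·(-6) + (1−p)·(-1) = -5p - 1
  9p - 2 = -5p - 1  ⇒  14p = 1  ⇒  p = 1/14.
The batter's mix must leave the pitcher indifferent between Fastball and Curveball.
  the pitcher's expected payoff from Fastball: q·(-7) + (1−q)·6 = -13q + 6
  the pitcher's expected payoff from Curveball: q·2 + (1−q)·1 = q + 1
  -13q + 6 = q + 1  ⇒  -14q = -5  ⇒  q = 5/14.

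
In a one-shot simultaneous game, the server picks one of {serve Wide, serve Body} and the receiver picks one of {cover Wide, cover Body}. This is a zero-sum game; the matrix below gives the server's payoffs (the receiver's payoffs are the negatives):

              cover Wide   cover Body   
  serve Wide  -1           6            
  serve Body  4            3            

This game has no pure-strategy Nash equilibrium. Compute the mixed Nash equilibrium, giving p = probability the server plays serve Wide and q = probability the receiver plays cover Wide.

p = 1/8, q = 3/8

For the receiver to be willing to mix, the receiver must be indifferent between cover Wide and cover Body, which pins down the server's mix.
  the receiver's payoff to cover Wide: p·1 + (1−p)·(-4) = 5p - 4
  the receiver's payoff to cover Body: p·(-6) + (1−p)·(-3) = -3p - 3
  5p - 4 = -3p - 3  ⇒  8p = 1  ⇒  p = 1/8.
The server's indifference between serve Wide and serve Body determines the receiver's mixing probability q:
  the server's expected payoff from serve Wide: q·(-1) + (1−q)·6 = -7q + 6
  the server's expected payoff from serve Body: q·4 + (1−q)·3 = q + 3
  -7q + 6 = q + 3  ⇒  -8q = -3  ⇒  q = 3/8.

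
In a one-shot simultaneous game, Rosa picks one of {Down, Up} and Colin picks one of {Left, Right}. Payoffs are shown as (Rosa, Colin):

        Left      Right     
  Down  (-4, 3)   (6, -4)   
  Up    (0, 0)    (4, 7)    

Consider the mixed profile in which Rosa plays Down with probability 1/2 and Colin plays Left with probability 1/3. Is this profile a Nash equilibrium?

Yes

Check Colin's indifference given Rosa's mix p = 1/2:
  payoff from Left = 3/2; payoff from Right = 3/2 — equal.
Check Rosa's indifference given Colin's mix q = 1/3:
  payoff from Down = 8/3; payoff from Up = 8/3 — equal.
Both players are indifferent, so neither can profitably deviate.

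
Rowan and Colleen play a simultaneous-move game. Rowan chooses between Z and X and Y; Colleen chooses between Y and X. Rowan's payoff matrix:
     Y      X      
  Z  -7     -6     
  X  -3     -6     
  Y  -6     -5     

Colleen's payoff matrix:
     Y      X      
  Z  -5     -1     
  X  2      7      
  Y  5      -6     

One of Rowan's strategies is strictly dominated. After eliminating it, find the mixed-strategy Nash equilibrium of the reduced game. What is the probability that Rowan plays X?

Rowan's strategy Z is strictly dominated by Y: -6 > -7 and -5 > -6. Eliminate Z.
Colleen's indifference between Y and X determines Rowan's mixing probability p:
  Colleen's payoff from Y: p·2 + (1−p)·5 = -3p + 5
  Colleen's payoff from X: p·7 + (1−p)·(-6) = 13p - 6
  -3p + 5 = 13p - 6  ⇒  -16p = -11  ⇒  p = 11/16.

p = 11/16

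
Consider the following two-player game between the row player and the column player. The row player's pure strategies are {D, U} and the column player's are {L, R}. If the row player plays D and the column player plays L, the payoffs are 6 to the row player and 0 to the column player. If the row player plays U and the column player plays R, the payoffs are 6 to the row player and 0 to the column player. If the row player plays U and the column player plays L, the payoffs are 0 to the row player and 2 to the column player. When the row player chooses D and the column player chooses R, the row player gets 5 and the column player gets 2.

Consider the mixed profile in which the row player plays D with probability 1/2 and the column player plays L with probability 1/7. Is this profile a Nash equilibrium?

Check the column player's indifference given the row player's mix p = 1/2:
  payoff from L = 1; payoff from R = 1 — equal.
Check the row player's indifference given the column player's mix q = 1/7:
  payoff from D = 36/7; payoff from U = 36/7 — equal.
Both players are indifferent, so neither can profitably deviate.

Yes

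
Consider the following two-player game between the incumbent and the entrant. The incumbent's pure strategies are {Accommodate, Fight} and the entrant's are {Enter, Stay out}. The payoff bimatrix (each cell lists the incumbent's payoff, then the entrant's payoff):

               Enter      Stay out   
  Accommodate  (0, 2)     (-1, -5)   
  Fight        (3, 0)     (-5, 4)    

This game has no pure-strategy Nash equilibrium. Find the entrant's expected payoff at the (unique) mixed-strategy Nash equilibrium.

In a mixed equilibrium the entrant is indifferent between Enter and Stay out; this condition fixes p.
  the entrant's payoff to Enter: p·2 + (1−p)·0 = 2p
  the entrant's payoff to Stay out: p·(-5) + (1−p)·4 = -9p + 4
  2p = -9p + 4  ⇒  11p = 4  ⇒  p = 4/11.
At equilibrium the entrant is indifferent across columns, so the entrant's payoff equals the payoff from Enter: (4/11)·2 + (7/11)·0 = 8/11.

8/11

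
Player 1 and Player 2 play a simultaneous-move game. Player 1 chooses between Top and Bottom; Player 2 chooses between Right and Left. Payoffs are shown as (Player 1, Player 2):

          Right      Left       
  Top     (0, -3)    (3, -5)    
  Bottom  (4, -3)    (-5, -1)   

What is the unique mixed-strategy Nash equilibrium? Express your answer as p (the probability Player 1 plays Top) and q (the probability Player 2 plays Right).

Player 1's mix must leave Player 2 indifferent between Right and Left.
  Player 2's payoff to Right: p·(-3) + (1−p)·(-3) = -3
  Player 2's payoff to Left: p·(-5) + (1−p)·(-1) = -4p - 1
  -3 = -4p - 1  ⇒  4p = 2  ⇒  p = 1/2.
For Player 1 to be willing to mix, Player 1 must be indifferent between Top and Bottom, which pins down Player 2's mix.
  Player 1's expected payoff from Top: q·0 + (1−q)·3 = -3q + 3
  Player 1's expected payoff from Bottom: q·4 + (1−q)·(-5) = 9q - 5
  -3q + 3 = 9q - 5  ⇒  -12q = -8  ⇒  q = 2/3.

p = 1/2, q = 2/3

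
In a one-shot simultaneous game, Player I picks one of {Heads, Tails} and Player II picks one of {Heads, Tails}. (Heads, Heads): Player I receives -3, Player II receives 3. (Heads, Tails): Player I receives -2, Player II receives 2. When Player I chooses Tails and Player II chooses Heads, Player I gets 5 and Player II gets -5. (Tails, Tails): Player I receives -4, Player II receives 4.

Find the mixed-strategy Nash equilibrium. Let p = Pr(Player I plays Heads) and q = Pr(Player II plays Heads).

p = 9/10, q = 1/5

Player I's mix must leave Player II indifferent between Heads and Tails.
  Player II's expected payoff from Heads: p·3 + (1−p)·(-5) = 8p - 5
  Player II's expected payoff from Tails: p·2 + (1−p)·4 = -2p + 4
  8p - 5 = -2p + 4  ⇒  10p = 9  ⇒  p = 9/10.
In a mixed equilibrium Player I is indifferent between Heads and Tails; this condition fixes q.
  Player I's expected payoff from Heads: q·(-3) + (1−q)·(-2) = -q - 2
  Player I's expected payoff from Tails: q·5 + (1−q)·(-4) = 9q - 4
  -q - 2 = 9q - 4  ⇒  -10q = -2  ⇒  q = 1/5.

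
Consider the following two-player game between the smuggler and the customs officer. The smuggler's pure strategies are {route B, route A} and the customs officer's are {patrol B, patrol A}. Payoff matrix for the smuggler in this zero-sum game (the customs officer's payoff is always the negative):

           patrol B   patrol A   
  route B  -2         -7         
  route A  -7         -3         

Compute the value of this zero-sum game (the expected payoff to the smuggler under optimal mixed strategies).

v = -43/9

In a mixed equilibrium the smuggler is indifferent between route B and route A; this condition fixes q.
  the smuggler's payoff from route B: q·(-2) + (1−q)·(-7) = 5q - 7
  the smuggler's payoff from route A: q·(-7) + (1−q)·(-3) = -4q - 3
  5q - 7 = -4q - 3  ⇒  9q = 4  ⇒  q = 4/9.
The value is the smuggler's expected payoff against this mix (using route B): (4/9)·(-2) + (5/9)·(-7) = -43/9.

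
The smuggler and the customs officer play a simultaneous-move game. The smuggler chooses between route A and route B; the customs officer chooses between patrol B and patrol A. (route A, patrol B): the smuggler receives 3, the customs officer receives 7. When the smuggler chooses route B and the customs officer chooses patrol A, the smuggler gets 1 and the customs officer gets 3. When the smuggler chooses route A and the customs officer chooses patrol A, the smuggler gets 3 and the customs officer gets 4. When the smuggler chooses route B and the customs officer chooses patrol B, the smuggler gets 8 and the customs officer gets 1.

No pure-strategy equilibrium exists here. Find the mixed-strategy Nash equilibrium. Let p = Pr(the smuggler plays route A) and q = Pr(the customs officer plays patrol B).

For the customs officer to be willing to mix, the customs officer must be indifferent between patrol B and patrol A, which pins down the smuggler's mix.
  the customs officer's expected payoff from patrol B: p·7 + (1−p)·1 = 6p + 1
  the customs officer's expected payoff from patrol A: p·4 + (1−p)·3 = p + 3
  6p + 1 = p + 3  ⇒  5p = 2  ⇒  p = 2/5.
The smuggler's indifference between route A and route B determines the customs officer's mixing probability q:
  the smuggler's payoff to route A: q·3 + (1−q)·3 = 3
  the smuggler's payoff to route B: q·8 + (1−q)·1 = 7q + 1
  3 = 7q + 1  ⇒  -7q = -2  ⇒  q = 2/7.

p = 2/5, q = 2/7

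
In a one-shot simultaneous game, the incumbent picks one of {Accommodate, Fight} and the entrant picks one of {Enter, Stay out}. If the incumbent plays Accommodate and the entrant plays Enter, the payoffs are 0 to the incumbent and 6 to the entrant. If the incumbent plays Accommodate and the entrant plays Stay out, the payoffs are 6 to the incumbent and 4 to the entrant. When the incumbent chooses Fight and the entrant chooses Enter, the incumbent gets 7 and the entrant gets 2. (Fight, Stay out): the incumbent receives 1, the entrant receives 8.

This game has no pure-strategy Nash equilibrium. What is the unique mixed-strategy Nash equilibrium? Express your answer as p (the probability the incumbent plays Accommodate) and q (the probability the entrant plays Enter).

The incumbent's mix must leave the entrant indifferent between Enter and Stay out.
  the entrant's payoff from Enter: p·6 + (1−p)·2 = 4p + 2
  the entrant's payoff from Stay out: p·4 + (1−p)·8 = -4p + 8
  4p + 2 = -4p + 8  ⇒  8p = 6  ⇒  p = 3/4.
The incumbent's indifference between Accommodate and Fight determines the entrant's mixing probability q:
  the incumbent's expected payoff from Accommodate: q·0 + (1−q)·6 = -6q + 6
  the incumbent's expected payoff from Fight: q·7 + (1−q)·1 = 6q + 1
  -6q + 6 = 6q + 1  ⇒  -12q = -5  ⇒  q = 5/12.

p = 3/4, q = 5/12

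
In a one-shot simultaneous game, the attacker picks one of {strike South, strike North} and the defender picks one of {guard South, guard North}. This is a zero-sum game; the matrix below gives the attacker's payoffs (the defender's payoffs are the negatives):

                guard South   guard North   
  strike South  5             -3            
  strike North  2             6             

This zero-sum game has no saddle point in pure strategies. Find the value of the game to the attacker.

Set the attacker's expected payoff from strike South equal to that from strike North:
  the attacker's expected payoff from strike South: q·5 + (1−q)·(-3) = 8q - 3
  the attacker's expected payoff from strike North: q·2 + (1−q)·6 = -4q + 6
  8q - 3 = -4q + 6  ⇒  12q = 9  ⇒  q = 3/4.
The value is the attacker's expected payoff against this mix (using strike South): (3/4)·5 + (1/4)·(-3) = 3.

v = 3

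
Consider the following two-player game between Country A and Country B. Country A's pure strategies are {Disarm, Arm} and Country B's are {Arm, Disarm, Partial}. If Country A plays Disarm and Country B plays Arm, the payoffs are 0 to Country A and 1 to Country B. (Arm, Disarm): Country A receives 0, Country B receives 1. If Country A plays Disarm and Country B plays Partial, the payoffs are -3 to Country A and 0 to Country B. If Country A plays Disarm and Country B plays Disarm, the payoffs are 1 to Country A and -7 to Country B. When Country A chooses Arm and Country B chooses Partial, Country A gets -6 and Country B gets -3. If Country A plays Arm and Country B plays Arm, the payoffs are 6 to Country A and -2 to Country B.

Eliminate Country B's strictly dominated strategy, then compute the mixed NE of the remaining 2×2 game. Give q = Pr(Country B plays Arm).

Country B's strategy Partial is strictly dominated by Arm: 1 > 0 and -2 > -3. Eliminate Partial.
Set Country A's expected payoff from Disarm equal to that from Arm:
  Country A's payoff to Disarm: q·0 + (1−q)·1 = -q + 1
  Country A's payoff to Arm: q·6 + (1−q)·0 = 6q
  -q + 1 = 6q  ⇒  -7q = -1  ⇒  q = 1/7.

q = 1/7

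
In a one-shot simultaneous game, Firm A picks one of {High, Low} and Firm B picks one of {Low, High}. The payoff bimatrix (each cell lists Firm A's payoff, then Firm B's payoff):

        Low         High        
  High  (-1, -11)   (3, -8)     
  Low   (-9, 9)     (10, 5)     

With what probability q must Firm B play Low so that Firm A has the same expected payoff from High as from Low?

Set Firm A's expected payoff from High equal to that from Low:
  Firm A's payoff to High: q·(-1) + (1−q)·3 = -4q + 3
  Firm A's payoff to Low: q·(-9) + (1−q)·10 = -19q + 10
  -4q + 3 = -19q + 10  ⇒  15q = 7  ⇒  q = 7/15.

q = 7/15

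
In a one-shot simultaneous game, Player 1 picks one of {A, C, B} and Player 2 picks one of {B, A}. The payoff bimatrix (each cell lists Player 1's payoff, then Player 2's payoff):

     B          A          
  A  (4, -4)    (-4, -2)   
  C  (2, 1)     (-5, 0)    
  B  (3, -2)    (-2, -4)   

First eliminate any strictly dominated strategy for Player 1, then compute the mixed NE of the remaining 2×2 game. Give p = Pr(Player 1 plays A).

p = 1/2

Player 1's strategy C is strictly dominated by A: 4 > 2 and -4 > -5. Eliminate C.
Player 1's mix must leave Player 2 indifferent between B and A.
  Player 2's payoff to B: p·(-4) + (1−p)·(-2) = -2p - 2
  Player 2's payoff to A: p·(-2) + (1−p)·(-4) = 2p - 4
  -2p - 2 = 2p - 4  ⇒  -4p = -2  ⇒  p = 1/2.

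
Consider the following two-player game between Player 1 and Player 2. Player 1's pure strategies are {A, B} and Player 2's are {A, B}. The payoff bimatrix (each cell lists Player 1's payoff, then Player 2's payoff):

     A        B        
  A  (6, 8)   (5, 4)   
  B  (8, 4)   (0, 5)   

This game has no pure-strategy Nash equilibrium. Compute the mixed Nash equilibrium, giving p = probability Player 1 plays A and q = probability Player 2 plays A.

In a mixed equilibrium Player 2 is indifferent between A and B; this condition fixes p.
  Player 2's payoff from A: p·8 + (1−p)·4 = 4p + 4
  Player 2's payoff from B: p·4 + (1−p)·5 = -p + 5
  4p + 4 = -p + 5  ⇒  5p = 1  ⇒  p = 1/5.
In a mixed equilibrium Player 1 is indifferent between A and B; this condition fixes q.
  Player 1's payoff to A: q·6 + (1−q)·5 = q + 5
  Player 1's payoff to B: q·8 + (1−q)·0 = 8q
  q + 5 = 8q  ⇒  -7q = -5  ⇒  q = 5/7.

p = 1/5, q = 5/7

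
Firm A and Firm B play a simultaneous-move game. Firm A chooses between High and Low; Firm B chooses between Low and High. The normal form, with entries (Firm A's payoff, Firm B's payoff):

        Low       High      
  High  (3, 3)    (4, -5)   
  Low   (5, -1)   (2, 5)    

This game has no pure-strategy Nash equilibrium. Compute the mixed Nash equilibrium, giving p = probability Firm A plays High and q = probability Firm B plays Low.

p = 3/7, q = 1/2

In a mixed equilibrium Firm B is indifferent between Low and High; this condition fixes p.
  Firm B's expected payoff from Low: p·3 + (1−p)·(-1) = 4p - 1
  Firm B's expected payoff from High: p·(-5) + (1−p)·5 = -10p + 5
  4p - 1 = -10p + 5  ⇒  14p = 6  ⇒  p = 3/7.
In a mixed equilibrium Firm A is indifferent between High and Low; this condition fixes q.
  Firm A's expected payoff from High: q·3 + (1−q)·4 = -q + 4
  Firm A's expected payoff from Low: q·5 + (1−q)·2 = 3q + 2
  -q + 4 = 3q + 2  ⇒  -4q = -2  ⇒  q = 1/2.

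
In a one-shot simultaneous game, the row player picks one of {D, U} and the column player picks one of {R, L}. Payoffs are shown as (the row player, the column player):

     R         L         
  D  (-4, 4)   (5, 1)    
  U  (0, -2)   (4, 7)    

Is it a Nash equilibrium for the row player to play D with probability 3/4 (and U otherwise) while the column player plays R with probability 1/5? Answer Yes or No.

Check the column player's indifference given the row player's mix p = 3/4:
  payoff from R = 5/2; payoff from L = 5/2 — equal.
Check the row player's indifference given the column player's mix q = 1/5:
  payoff from D = 16/5; payoff from U = 16/5 — equal.
Both players are indifferent, so neither can profitably deviate.

Yes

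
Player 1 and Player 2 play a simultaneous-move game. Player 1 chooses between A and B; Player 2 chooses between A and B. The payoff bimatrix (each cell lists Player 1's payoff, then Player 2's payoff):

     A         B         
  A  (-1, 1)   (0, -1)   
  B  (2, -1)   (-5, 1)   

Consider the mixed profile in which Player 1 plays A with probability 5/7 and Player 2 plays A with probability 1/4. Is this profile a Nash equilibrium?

No

Given Player 1's mix p = 5/7, Player 2's payoff from A is 3/7 but from B is -3/7. Player 2 strictly prefers A, so Player 2 would not mix.
So the proposed profile is not a Nash equilibrium.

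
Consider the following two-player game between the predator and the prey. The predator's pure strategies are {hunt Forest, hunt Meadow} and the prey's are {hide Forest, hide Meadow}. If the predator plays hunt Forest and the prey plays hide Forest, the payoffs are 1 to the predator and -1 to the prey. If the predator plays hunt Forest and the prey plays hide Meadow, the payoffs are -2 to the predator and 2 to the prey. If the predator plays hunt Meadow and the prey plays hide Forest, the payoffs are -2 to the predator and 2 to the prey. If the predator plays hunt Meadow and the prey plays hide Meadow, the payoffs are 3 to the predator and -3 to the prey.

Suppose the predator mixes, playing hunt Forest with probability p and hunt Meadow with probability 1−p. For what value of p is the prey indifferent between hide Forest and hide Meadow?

p = 5/8

The prey's indifference between hide Forest and hide Meadow determines the predator's mixing probability p:
  the prey's payoff from hide Forest: p·(-1) + (1−p)·2 = -3p + 2
  the prey's payoff from hide Meadow: p·2 + (1−p)·(-3) = 5p - 3
  -3p + 2 = 5p - 3  ⇒  -8p = -5  ⇒  p = 5/8.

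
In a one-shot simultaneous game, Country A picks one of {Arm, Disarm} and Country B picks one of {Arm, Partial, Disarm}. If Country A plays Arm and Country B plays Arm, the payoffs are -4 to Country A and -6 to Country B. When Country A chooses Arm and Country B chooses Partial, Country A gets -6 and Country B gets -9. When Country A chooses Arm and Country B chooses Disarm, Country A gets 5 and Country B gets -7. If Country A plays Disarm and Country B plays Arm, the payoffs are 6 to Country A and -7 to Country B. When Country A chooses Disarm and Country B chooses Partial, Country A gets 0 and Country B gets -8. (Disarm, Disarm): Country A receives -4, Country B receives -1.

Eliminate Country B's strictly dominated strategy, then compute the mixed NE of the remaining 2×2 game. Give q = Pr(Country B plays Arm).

q = 9/19

Country B's strategy Partial is strictly dominated by Arm: -6 > -9 and -7 > -8. Eliminate Partial.
Country A's indifference between Arm and Disarm determines Country B's mixing probability q:
  Country A's payoff from Arm: q·(-4) + (1−q)·5 = -9q + 5
  Country A's payoff from Disarm: q·6 + (1−q)·(-4) = 10q - 4
  -9q + 5 = 10q - 4  ⇒  -19q = -9  ⇒  q = 9/19.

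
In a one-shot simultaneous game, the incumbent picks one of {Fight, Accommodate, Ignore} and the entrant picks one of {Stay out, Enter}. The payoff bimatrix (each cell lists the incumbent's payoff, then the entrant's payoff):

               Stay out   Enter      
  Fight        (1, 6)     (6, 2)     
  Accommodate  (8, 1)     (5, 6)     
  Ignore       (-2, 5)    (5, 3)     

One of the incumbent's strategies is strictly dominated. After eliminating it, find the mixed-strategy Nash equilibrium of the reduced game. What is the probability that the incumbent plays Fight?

p = 5/9

The incumbent's strategy Ignore is strictly dominated by Fight: 1 > -2 and 6 > 5. Eliminate Ignore.
In a mixed equilibrium the entrant is indifferent between Stay out and Enter; this condition fixes p.
  the entrant's expected payoff from Stay out: p·6 + (1−p)·1 = 5p + 1
  the entrant's expected payoff from Enter: p·2 + (1−p)·6 = -4p + 6
  5p + 1 = -4p + 6  ⇒  9p = 5  ⇒  p = 5/9.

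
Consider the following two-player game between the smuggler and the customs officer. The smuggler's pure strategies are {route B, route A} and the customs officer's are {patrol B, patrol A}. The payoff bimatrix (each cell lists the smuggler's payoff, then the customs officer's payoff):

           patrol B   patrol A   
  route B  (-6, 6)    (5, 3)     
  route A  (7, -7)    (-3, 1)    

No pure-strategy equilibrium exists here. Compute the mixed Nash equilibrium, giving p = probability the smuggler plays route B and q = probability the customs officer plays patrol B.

In a mixed equilibrium the customs officer is indifferent between patrol B and patrol A; this condition fixes p.
  the customs officer's payoff from patrol B: p·6 + (1−p)·(-7) = 13p - 7
  the customs officer's payoff from patrol A: p·3 + (1−p)·1 = 2p + 1
  13p - 7 = 2p + 1  ⇒  11p = 8  ⇒  p = 8/11.
For the smuggler to be willing to mix, the smuggler must be indifferent between route B and route A, which pins down the customs officer's mix.
  the smuggler's expected payoff from route B: q·(-6) + (1−q)·5 = -11q + 5
  the smuggler's expected payoff from route A: q·7 + (1−q)·(-3) = 10q - 3
  -11q + 5 = 10q - 3  ⇒  -21q = -8  ⇒  q = 8/21.

p = 8/11, q = 8/21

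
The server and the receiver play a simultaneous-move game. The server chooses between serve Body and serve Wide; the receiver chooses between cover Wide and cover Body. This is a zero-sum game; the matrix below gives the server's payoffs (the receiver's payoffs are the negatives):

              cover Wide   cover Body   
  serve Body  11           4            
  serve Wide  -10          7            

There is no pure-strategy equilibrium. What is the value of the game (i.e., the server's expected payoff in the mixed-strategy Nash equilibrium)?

v = 39/8

Set the server's expected payoff from serve Body equal to that from serve Wide:
  the server's payoff to serve Body: q·11 + (1−q)·4 = 7q + 4
  the server's payoff to serve Wide: q·(-10) + (1−q)·7 = -17q + 7
  7q + 4 = -17q + 7  ⇒  24q = 3  ⇒  q = 1/8.
The value is the server's expected payoff against this mix (using serve Body): (1/8)·11 + (7/8)·4 = 39/8.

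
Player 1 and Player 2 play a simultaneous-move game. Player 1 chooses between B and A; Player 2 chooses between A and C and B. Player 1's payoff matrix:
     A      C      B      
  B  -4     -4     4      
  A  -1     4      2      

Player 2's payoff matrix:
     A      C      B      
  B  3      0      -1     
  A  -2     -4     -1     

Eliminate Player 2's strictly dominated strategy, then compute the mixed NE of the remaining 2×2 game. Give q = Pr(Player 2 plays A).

Player 2's strategy C is strictly dominated by A: 3 > 0 and -2 > -4. Eliminate C.
Set Player 1's expected payoff from B equal to that from A:
  Player 1's payoff from B: q·(-4) + (1−q)·4 = -8q + 4
  Player 1's payoff from A: q·(-1) + (1−q)·2 = -3q + 2
  -8q + 4 = -3q + 2  ⇒  -5q = -2  ⇒  q = 2/5.

q = 2/5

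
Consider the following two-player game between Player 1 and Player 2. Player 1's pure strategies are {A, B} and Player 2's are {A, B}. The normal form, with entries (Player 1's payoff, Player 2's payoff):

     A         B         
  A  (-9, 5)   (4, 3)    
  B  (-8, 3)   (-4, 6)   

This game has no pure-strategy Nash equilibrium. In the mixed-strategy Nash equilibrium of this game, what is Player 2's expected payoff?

21/5

Player 1's mix must leave Player 2 indifferent between A and B.
  Player 2's payoff from A: p·5 + (1−p)·3 = 2p + 3
  Player 2's payoff from B: p·3 + (1−p)·6 = -3p + 6
  2p + 3 = -3p + 6  ⇒  5p = 3  ⇒  p = 3/5.
At equilibrium Player 2 is indifferent across columns, so Player 2's payoff equals the payoff from A: (3/5)·5 + (2/5)·3 = 21/5.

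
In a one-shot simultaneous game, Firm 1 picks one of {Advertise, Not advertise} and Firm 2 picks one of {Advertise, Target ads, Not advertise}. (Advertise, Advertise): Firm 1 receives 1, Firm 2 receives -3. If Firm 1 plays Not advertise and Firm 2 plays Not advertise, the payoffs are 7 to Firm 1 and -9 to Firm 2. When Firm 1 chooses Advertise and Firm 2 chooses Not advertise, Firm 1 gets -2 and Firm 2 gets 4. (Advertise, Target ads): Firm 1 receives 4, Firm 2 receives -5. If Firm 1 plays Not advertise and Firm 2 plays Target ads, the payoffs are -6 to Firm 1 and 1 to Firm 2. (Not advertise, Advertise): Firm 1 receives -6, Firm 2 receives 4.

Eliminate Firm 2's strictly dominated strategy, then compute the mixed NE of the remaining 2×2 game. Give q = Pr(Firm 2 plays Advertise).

q = 9/16

Firm 2's strategy Target ads is strictly dominated by Advertise: -3 > -5 and 4 > 1. Eliminate Target ads.
In a mixed equilibrium Firm 1 is indifferent between Advertise and Not advertise; this condition fixes q.
  Firm 1's payoff to Advertise: q·1 + (1−q)·(-2) = 3q - 2
  Firm 1's payoff to Not advertise: q·(-6) + (1−q)·7 = -13q + 7
  3q - 2 = -13q + 7  ⇒  16q = 9  ⇒  q = 9/16.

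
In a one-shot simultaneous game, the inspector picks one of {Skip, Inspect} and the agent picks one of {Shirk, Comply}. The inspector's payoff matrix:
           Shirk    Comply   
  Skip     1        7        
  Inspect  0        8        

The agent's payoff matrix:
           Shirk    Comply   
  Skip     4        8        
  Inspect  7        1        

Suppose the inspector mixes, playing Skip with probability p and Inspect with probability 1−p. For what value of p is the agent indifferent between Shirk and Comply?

The agent's indifference between Shirk and Comply determines the inspector's mixing probability p:
  the agent's expected payoff from Shirk: p·4 + (1−p)·7 = -3p + 7
  the agent's expected payoff from Comply: p·8 + (1−p)·1 = 7p + 1
  -3p + 7 = 7p + 1  ⇒  -10p = -6  ⇒  p = 3/5.

p = 3/5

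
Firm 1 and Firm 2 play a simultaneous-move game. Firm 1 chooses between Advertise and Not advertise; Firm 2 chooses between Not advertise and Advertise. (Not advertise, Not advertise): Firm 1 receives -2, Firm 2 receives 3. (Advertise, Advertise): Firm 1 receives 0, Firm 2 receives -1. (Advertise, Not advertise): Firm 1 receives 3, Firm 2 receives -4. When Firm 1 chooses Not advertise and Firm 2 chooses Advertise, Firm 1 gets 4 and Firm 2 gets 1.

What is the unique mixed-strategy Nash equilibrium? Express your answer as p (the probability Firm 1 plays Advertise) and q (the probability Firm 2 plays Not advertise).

p = 2/5, q = 4/9

Firm 1's mix must leave Firm 2 indifferent between Not advertise and Advertise.
  Firm 2's expected payoff from Not advertise: p·(-4) + (1−p)·3 = -7p + 3
  Firm 2's expected payoff from Advertise: p·(-1) + (1−p)·1 = -2p + 1
  -7p + 3 = -2p + 1  ⇒  -5p = -2  ⇒  p = 2/5.
For Firm 1 to be willing to mix, Firm 1 must be indifferent between Advertise and Not advertise, which pins down Firm 2's mix.
  Firm 1's payoff to Advertise: q·3 + (1−q)·0 = 3q
  Firm 1's payoff to Not advertise: q·(-2) + (1−q)·4 = -6q + 4
  3q = -6q + 4  ⇒  9q = 4  ⇒  q = 4/9.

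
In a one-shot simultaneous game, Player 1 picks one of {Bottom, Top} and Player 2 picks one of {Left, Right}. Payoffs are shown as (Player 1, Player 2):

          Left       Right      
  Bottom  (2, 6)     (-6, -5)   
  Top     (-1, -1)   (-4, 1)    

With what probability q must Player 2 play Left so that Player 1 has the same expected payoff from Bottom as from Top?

Set Player 1's expected payoff from Bottom equal to that from Top:
  Player 1's payoff from Bottom: q·2 + (1−q)·(-6) = 8q - 6
  Player 1's payoff from Top: q·(-1) + (1−q)·(-4) = 3q - 4
  8q - 6 = 3q - 4  ⇒  5q = 2  ⇒  q = 2/5.

q = 2/5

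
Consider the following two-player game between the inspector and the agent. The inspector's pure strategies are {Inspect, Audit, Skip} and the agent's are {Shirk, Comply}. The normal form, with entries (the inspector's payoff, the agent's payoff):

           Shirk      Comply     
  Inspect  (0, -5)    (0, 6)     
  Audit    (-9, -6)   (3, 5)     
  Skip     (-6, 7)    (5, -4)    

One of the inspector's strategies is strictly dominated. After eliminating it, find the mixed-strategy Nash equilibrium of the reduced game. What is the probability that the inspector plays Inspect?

The inspector's strategy Audit is strictly dominated by Skip: -6 > -9 and 5 > 3. Eliminate Audit.
Set the agent's expected payoff from Shirk equal to that from Comply:
  the agent's expected payoff from Shirk: p·(-5) + (1−p)·7 = -12p + 7
  the agent's expected payoff from Comply: p·6 + (1−p)·(-4) = 10p - 4
  -12p + 7 = 10p - 4  ⇒  -22p = -11  ⇒  p = 1/2.

p = 1/2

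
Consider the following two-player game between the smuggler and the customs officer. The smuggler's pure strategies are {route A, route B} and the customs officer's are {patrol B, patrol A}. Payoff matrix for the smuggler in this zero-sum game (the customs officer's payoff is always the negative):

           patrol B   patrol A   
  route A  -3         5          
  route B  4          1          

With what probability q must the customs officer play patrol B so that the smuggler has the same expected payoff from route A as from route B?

For the smuggler to be willing to mix, the smuggler must be indifferent between route A and route B, which pins down the customs officer's mix.
  the smuggler's expected payoff from route A: q·(-3) + (1−q)·5 = -8q + 5
  the smuggler's expected payoff from route B: q·4 + (1−q)·1 = 3q + 1
  -8q + 5 = 3q + 1  ⇒  -11q = -4  ⇒  q = 4/11.

q = 4/11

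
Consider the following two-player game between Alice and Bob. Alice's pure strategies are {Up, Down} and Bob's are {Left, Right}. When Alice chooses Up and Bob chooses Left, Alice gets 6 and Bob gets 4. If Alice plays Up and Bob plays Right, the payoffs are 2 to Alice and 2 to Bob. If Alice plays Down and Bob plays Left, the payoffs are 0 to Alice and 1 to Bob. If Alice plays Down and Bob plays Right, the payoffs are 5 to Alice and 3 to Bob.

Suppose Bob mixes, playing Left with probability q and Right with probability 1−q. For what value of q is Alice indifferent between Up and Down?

In a mixed equilibrium Alice is indifferent between Up and Down; this condition fixes q.
  Alice's payoff to Up: q·6 + (1−q)·2 = 4q + 2
  Alice's payoff to Down: q·0 + (1−q)·5 = -5q + 5
  4q + 2 = -5q + 5  ⇒  9q = 3  ⇒  q = 1/3.

q = 1/3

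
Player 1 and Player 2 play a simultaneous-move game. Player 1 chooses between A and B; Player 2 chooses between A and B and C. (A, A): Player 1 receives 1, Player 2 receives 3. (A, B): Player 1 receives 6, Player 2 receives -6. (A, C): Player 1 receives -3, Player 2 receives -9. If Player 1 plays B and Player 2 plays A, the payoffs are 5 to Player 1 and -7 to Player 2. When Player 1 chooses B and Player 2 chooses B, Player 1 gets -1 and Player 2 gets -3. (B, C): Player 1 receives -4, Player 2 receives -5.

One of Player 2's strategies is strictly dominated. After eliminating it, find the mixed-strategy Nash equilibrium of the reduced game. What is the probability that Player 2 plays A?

Player 2's strategy C is strictly dominated by B: -6 > -9 and -3 > -5. Eliminate C.
Player 1's indifference between A and B determines Player 2's mixing probability q:
  Player 1's expected payoff from A: q·1 + (1−q)·6 = -5q + 6
  Player 1's expected payoff from B: q·5 + (1−q)·(-1) = 6q - 1
  -5q + 6 = 6q - 1  ⇒  -11q = -7  ⇒  q = 7/11.

q = 7/11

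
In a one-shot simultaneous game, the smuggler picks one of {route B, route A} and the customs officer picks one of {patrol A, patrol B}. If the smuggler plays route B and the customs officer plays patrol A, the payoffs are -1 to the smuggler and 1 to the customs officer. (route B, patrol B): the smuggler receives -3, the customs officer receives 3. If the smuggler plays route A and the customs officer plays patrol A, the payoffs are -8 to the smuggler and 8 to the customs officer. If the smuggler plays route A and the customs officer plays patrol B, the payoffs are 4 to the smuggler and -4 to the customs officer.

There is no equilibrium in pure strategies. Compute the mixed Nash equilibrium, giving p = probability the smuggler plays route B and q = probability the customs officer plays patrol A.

p = 6/7, q = 1/2

The customs officer's indifference between patrol A and patrol B determines the smuggler's mixing probability p:
  the customs officer's payoff from patrol A: p·1 + (1−p)·8 = -7p + 8
  the customs officer's payoff from patrol B: p·3 + (1−p)·(-4) = 7p - 4
  -7p + 8 = 7p - 4  ⇒  -14p = -12  ⇒  p = 6/7.
Set the smuggler's expected payoff from route B equal to that from route A:
  the smuggler's expected payoff from route B: q·(-1) + (1−q)·(-3) = 2q - 3
  the smuggler's expected payoff from route A: q·(-8) + (1−q)·4 = -12q + 4
  2q - 3 = -12q + 4  ⇒  14q = 7  ⇒  q = 1/2.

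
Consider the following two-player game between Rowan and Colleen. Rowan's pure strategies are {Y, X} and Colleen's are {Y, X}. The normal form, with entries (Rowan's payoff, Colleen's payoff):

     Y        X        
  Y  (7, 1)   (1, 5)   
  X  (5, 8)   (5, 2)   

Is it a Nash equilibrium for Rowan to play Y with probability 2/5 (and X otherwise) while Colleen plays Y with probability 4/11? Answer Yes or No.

No

Given Rowan's mix p = 2/5, Colleen's payoff from Y is 26/5 but from X is 16/5. Colleen strictly prefers Y, so Colleen would not mix.
So the proposed profile is not a Nash equilibrium.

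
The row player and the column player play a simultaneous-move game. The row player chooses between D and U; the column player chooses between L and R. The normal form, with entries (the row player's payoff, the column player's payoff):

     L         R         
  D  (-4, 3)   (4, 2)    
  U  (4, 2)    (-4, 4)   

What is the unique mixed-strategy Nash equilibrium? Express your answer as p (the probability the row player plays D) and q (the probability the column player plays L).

p = 2/3, q = 1/2

The column player's indifference between L and R determines the row player's mixing probability p:
  the column player's payoff to L: p·3 + (1−p)·2 = p + 2
  the column player's payoff to R: p·2 + (1−p)·4 = -2p + 4
  p + 2 = -2p + 4  ⇒  3p = 2  ⇒  p = 2/3.
The row player's indifference between D and U determines the column player's mixing probability q:
  the row player's payoff from D: q·(-4) + (1−q)·4 = -8q + 4
  the row player's payoff from U: q·4 + (1−q)·(-4) = 8q - 4
  -8q + 4 = 8q - 4  ⇒  -16q = -8  ⇒  q = 1/2.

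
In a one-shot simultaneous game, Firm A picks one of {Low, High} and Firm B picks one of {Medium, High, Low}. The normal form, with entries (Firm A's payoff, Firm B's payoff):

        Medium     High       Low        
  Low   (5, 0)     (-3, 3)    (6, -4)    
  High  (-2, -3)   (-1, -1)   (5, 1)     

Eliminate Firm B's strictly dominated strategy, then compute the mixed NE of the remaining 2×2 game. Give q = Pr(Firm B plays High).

Firm B's strategy Medium is strictly dominated by High: 3 > 0 and -1 > -3. Eliminate Medium.
In a mixed equilibrium Firm A is indifferent between Low and High; this condition fixes q.
  Firm A's payoff from Low: q·(-3) + (1−q)·6 = -9q + 6
  Firm A's payoff from High: q·(-1) + (1−q)·5 = -6q + 5
  -9q + 6 = -6q + 5  ⇒  -3q = -1  ⇒  q = 1/3.

q = 1/3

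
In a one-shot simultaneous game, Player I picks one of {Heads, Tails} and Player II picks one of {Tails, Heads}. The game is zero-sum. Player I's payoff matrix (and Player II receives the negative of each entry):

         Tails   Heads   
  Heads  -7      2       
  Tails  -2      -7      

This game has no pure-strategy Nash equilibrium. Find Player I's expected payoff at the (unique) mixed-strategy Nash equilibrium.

Player II's mix must leave Player I indifferent between Heads and Tails.
  Player I's payoff from Heads: q·(-7) + (1−q)·2 = -9q + 2
  Player I's payoff from Tails: q·(-2) + (1−q)·(-7) = 5q - 7
  -9q + 2 = 5q - 7  ⇒  -14q = -9  ⇒  q = 9/14.
At equilibrium Player I is indifferent across rows, so Player I's payoff equals the payoff from Heads: (9/14)·(-7) + (5/14)·2 = -53/14.

-53/14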